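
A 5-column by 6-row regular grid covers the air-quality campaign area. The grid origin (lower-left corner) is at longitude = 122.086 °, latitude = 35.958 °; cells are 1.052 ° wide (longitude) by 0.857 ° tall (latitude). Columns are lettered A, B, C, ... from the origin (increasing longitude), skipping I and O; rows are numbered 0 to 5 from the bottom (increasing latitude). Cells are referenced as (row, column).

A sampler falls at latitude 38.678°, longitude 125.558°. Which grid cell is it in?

(3, D)

Column index: ⌊(125.558 − 122.086) / 1.052⌋ = ⌊3.300⌋ = 3 → column D
Row offset from origin: ⌊(38.678 − 35.958) / 0.857⌋ = ⌊3.174⌋ = 3 → row 3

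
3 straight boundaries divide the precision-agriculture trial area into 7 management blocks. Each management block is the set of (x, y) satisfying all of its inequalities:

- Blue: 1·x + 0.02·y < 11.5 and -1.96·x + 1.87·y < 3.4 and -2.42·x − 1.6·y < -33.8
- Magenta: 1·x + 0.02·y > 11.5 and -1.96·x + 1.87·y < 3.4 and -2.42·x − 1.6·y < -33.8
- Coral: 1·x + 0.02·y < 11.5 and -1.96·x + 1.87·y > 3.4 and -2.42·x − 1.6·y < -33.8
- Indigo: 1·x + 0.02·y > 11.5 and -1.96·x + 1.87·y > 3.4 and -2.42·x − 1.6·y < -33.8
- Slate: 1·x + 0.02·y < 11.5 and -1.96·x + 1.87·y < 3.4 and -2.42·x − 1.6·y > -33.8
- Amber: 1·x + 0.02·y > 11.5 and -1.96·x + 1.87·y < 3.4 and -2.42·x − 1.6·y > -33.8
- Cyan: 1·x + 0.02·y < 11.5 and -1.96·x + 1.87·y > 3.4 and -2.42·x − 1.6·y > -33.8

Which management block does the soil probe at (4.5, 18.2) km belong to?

Coral

1·4.5 + 0.02·18.2 = 4.864, which is < 11.5
-1.96·4.5 + 1.87·18.2 = 25.214, which is > 3.4
-2.42·4.5 − 1.6·18.2 = -40.010, which is < -33.8
This sign pattern matches Coral.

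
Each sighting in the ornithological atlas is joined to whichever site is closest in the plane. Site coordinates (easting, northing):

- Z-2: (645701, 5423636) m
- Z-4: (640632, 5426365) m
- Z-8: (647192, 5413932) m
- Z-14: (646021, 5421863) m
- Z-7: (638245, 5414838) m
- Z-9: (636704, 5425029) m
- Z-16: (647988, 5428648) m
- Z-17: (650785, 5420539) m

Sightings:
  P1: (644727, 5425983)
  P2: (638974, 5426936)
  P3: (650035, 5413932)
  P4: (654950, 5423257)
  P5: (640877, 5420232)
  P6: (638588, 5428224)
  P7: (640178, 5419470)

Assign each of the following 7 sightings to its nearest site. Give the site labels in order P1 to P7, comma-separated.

Z-2, Z-4, Z-8, Z-17, Z-14, Z-4, Z-7

P1 → Z-2 (d²=6457085.00)
P2 → Z-4 (d²=3075005.00)
P3 → Z-8 (d²=8082649.00)
P4 → Z-17 (d²=24734749.00)
P5 → Z-14 (d²=29120897.00)
P6 → Z-4 (d²=7633817.00)
P7 → Z-7 (d²=25191913.00)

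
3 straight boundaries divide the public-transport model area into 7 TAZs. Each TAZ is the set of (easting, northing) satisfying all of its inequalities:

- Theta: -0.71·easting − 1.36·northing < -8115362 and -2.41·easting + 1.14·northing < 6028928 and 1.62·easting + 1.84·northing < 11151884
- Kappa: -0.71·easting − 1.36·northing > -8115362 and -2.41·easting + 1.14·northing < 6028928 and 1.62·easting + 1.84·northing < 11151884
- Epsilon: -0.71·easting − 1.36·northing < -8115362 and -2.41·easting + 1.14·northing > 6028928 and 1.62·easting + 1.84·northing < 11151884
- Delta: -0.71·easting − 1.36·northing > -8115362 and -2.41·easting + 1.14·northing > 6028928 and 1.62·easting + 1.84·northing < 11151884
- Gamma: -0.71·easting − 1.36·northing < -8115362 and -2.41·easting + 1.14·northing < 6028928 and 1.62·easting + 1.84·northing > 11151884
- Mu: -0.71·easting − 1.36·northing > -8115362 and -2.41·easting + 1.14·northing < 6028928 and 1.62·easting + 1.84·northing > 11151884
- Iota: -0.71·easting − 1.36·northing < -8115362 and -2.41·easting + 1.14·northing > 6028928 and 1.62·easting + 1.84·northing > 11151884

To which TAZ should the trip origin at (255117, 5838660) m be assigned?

-0.71·255117 − 1.36·5838660 = -8121710.670, which is < -8115362
-2.41·255117 + 1.14·5838660 = 6041240.430, which is > 6028928
1.62·255117 + 1.84·5838660 = 11156423.940, which is > 11151884
This sign pattern matches Iota.

Iota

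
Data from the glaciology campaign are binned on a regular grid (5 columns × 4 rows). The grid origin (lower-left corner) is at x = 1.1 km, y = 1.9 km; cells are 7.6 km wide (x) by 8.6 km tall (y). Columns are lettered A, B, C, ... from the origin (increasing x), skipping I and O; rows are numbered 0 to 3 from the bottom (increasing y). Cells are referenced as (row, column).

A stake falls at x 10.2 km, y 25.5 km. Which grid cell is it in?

Column index: ⌊(10.2 − 1.1) / 7.6⌋ = ⌊1.197⌋ = 1 → column B
Row offset from origin: ⌊(25.5 − 1.9) / 8.6⌋ = ⌊2.744⌋ = 2 → row 2

(2, B)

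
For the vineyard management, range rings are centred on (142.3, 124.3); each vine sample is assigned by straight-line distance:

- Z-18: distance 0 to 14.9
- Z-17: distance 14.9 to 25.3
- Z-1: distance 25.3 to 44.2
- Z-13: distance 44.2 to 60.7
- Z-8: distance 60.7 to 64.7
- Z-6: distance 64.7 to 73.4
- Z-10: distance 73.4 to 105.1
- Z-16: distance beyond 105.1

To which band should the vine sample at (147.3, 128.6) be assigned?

Distance = √((147.3−142.3)² + (128.6−124.3)²) = √(25.000 + 18.490) = 6.595.
0 ≤ 6.595 < 14.9 → Z-18.

Z-18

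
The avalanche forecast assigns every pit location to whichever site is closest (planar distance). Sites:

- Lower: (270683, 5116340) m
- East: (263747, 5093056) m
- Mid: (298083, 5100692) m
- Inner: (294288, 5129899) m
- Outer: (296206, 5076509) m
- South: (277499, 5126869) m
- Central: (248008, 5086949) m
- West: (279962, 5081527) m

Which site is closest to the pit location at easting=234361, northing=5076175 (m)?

Squared distances to each site:
Lower: 2932514909.000; East: 1148505157.000; Mid: 4661576573.000; Inner: 6477513505.000; Outer: 3824915581.000; South: 4430768680.000; Central: 302319685.000; West: 2108095105.000.
Minimum at Central.

Central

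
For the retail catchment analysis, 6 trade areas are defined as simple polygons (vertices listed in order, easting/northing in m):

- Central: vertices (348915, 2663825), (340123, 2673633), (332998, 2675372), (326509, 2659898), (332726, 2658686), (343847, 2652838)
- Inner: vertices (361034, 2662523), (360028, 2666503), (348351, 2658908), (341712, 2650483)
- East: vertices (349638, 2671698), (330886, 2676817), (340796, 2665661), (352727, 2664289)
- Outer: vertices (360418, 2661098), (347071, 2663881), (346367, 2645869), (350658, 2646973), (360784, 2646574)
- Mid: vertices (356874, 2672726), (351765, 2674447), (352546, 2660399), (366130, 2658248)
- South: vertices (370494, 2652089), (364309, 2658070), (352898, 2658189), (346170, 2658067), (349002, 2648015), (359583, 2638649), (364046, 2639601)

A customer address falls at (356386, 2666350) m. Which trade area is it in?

Mid

Cast a ray rightward from (356386, 2666350). For each polygon, the edges (by vertex number in listed order) whose endpoints lie on opposite sides of northing = 2666350, where each meets that height, and whether that is right or left of the point:
Central: 1–2 at easting≈346651.6 (left), 3–4 at easting≈329214.6 (left) → 0 crossings.
Inner: 1–2 at easting≈360066.7 (right), 2–3 at easting≈359792.8 (right) → 2 crossings.
East: 2–3 at easting≈340184.0 (left), 4–1 at easting≈351867.7 (left) → 0 crossings.
Outer: no edge straddles that height → 0 crossings.
Mid: 2–3 at easting≈352215.2 (left), 4–1 at easting≈360950.3 (right) → 1 crossing.
South: no edge straddles that height → 0 crossings.
Only Mid has an odd count, so the point is inside Mid.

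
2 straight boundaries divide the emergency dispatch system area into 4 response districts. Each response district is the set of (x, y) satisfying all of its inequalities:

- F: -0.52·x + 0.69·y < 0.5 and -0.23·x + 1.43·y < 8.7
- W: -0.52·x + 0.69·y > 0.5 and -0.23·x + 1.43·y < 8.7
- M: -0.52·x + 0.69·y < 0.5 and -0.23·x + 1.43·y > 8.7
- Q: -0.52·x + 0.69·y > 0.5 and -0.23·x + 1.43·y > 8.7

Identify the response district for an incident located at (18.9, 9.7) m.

-0.52·18.9 + 0.69·9.7 = -3.135, which is < 0.5
-0.23·18.9 + 1.43·9.7 = 9.524, which is > 8.7
This sign pattern matches M.

M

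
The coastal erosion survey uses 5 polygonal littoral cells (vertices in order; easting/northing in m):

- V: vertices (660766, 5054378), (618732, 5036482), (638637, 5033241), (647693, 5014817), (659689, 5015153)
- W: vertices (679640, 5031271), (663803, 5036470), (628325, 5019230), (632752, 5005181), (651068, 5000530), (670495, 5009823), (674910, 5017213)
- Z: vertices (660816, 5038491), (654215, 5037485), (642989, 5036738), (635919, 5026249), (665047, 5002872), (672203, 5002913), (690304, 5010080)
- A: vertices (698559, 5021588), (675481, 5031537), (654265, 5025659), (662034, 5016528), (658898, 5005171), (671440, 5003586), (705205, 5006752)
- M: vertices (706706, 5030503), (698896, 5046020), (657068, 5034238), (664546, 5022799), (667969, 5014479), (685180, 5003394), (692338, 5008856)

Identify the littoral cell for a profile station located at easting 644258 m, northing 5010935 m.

Cast a ray rightward from (644258, 5010935). For each polygon, the edges (by vertex number in listed order) whose endpoints lie on opposite sides of northing = 5010935, where each meets that height, and whether that is right or left of the point:
V: no edge straddles that height → 0 crossings.
W: 3–4 at easting≈630938.8 (left), 6–7 at easting≈671159.3 (right) → 1 crossing.
Z: 4–5 at easting≈655000.4 (right), 7–1 at easting≈689416.6 (right) → 2 crossings.
A: 4–5 at easting≈660489.6 (right), 7–1 at easting≈703331.2 (right) → 2 crossings.
M: 5–6 at easting≈673471.6 (right), 7–1 at easting≈693717.9 (right) → 2 crossings.
Only W has an odd count, so the point is inside W.

W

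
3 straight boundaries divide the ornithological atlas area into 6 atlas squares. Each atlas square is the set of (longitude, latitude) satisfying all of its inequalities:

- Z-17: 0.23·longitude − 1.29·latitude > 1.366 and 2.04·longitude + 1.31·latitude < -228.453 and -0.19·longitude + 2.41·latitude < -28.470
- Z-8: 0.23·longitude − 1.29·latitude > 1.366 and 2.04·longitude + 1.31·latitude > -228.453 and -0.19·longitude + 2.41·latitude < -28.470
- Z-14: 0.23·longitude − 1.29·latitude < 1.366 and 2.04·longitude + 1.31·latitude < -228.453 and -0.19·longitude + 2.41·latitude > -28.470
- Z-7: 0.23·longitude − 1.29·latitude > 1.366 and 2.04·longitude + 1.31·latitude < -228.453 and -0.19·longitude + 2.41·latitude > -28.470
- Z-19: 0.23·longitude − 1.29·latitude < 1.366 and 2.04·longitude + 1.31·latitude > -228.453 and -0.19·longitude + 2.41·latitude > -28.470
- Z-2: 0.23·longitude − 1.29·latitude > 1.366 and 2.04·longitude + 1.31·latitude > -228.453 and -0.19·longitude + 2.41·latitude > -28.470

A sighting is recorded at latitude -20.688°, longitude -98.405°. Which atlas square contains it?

Z-8

0.23·-98.405 − 1.29·-20.688 = 4.054, which is > 1.366
2.04·-98.405 + 1.31·-20.688 = -227.847, which is > -228.453
-0.19·-98.405 + 2.41·-20.688 = -31.161, which is < -28.470
This sign pattern matches Z-8.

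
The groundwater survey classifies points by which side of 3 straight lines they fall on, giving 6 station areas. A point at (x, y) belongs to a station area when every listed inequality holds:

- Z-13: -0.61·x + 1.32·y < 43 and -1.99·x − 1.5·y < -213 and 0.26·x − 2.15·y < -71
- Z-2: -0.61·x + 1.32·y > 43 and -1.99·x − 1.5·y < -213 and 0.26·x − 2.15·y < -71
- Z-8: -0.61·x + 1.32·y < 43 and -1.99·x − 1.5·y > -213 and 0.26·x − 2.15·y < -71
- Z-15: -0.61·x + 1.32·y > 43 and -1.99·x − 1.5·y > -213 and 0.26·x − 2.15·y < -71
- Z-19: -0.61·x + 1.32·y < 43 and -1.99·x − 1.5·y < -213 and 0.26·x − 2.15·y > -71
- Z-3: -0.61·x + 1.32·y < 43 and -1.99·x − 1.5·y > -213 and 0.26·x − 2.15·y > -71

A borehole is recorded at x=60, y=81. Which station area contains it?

Z-2

-0.61·60 + 1.32·81 = 70.320, which is > 43
-1.99·60 − 1.5·81 = -240.900, which is < -213
0.26·60 − 2.15·81 = -158.550, which is < -71
This sign pattern matches Z-2.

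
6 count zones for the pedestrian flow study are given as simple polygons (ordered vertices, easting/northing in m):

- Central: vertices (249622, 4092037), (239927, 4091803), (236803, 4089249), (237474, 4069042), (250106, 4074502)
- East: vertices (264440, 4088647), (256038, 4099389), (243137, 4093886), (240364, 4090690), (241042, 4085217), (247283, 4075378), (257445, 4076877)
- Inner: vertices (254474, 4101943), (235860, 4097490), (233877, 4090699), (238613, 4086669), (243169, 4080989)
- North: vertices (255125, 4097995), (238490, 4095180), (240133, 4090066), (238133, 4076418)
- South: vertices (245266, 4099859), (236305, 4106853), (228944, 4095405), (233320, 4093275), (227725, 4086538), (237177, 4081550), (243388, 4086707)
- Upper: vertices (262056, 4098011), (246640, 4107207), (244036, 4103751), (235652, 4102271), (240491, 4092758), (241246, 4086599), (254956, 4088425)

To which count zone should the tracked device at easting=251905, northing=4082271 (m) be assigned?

Cast a ray rightward from (251905, 4082271). For each polygon, the edges (by vertex number in listed order) whose endpoints lie on opposite sides of northing = 4082271, where each meets that height, and whether that is right or left of the point:
Central: 3–4 at easting≈237034.7 (left), 5–1 at easting≈249891.6 (left) → 0 crossings.
East: 5–6 at easting≈242910.7 (left), 7–1 at easting≈260650.7 (right) → 1 crossing.
Inner: 4–5 at easting≈242140.7 (left), 5–1 at easting≈243860.7 (left) → 0 crossings.
North: 3–4 at easting≈238990.7 (left), 4–1 at easting≈242742.3 (left) → 0 crossings.
South: 5–6 at easting≈235810.7 (left), 6–7 at easting≈238045.4 (left) → 0 crossings.
Upper: no edge straddles that height → 0 crossings.
Only East has an odd count, so the point is inside East.

East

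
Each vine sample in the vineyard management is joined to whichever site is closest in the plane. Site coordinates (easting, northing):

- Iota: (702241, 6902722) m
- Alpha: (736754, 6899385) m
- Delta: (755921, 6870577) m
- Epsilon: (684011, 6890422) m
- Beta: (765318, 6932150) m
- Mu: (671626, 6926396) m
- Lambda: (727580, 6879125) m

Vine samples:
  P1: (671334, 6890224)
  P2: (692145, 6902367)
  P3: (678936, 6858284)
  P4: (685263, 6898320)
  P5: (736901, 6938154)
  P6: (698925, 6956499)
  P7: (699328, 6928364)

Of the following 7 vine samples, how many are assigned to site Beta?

P1 → Epsilon
P2 → Iota
P3 → Epsilon
P4 → Epsilon
P5 → Beta
P6 → Mu
P7 → Iota
1 of the 7 goes to Beta.

1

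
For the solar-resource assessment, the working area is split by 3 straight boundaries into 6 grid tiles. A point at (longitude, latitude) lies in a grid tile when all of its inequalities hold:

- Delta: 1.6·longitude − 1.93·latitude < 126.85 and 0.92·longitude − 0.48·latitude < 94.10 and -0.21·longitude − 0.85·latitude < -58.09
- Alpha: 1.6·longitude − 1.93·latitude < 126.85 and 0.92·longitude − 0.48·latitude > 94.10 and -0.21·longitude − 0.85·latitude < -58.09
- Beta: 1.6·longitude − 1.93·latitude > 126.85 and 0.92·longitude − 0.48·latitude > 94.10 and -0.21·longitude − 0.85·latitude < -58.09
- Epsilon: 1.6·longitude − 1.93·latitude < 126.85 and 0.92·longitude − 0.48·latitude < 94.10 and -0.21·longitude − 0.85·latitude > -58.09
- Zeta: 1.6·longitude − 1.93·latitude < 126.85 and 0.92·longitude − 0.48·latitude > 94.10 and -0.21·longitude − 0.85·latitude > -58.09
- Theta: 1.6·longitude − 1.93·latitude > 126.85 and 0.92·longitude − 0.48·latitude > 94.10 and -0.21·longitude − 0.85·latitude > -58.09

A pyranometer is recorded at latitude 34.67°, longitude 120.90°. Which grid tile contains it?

1.6·120.90 − 1.93·34.67 = 126.527, which is < 126.85
0.92·120.90 − 0.48·34.67 = 94.586, which is > 94.10
-0.21·120.90 − 0.85·34.67 = -54.858, which is > -58.09
This sign pattern matches Zeta.

Zeta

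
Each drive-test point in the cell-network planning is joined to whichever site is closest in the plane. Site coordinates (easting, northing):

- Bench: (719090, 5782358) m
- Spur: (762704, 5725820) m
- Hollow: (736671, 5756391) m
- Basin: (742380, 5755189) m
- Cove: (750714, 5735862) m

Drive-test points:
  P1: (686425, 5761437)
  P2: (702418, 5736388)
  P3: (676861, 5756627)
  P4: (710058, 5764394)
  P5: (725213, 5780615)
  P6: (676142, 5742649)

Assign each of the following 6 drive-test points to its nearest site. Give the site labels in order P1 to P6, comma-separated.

Bench, Hollow, Bench, Bench, Bench, Bench

P1 → Bench (d²=1504690466.00)
P2 → Hollow (d²=1573388018.00)
P3 → Bench (d²=2445372802.00)
P4 → Bench (d²=404282320.00)
P5 → Bench (d²=40529178.00)
P6 → Bench (d²=3421335385.00)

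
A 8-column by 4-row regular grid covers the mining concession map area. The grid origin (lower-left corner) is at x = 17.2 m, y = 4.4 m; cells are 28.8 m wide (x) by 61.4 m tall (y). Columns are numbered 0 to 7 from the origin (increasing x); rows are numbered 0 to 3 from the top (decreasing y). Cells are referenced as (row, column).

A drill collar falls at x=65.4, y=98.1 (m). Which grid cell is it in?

(2, 1)

Column index: ⌊(65.4 − 17.2) / 28.8⌋ = ⌊1.674⌋ = 1
Row offset from origin: ⌊(98.1 − 4.4) / 61.4⌋ = ⌊1.526⌋ = 1 → row 2 (counted from top)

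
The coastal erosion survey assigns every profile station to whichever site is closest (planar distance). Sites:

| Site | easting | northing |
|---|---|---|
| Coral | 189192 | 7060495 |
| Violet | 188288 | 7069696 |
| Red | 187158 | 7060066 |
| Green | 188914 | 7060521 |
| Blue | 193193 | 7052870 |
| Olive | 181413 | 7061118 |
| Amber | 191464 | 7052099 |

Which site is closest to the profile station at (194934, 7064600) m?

Coral

Squared distances to each site:
Coral: 49821589.000; Violet: 70138532.000; Red: 81023332.000; Green: 52878641.000; Blue: 140623981.000; Olive: 194941765.000; Amber: 168315901.000.
Minimum at Coral.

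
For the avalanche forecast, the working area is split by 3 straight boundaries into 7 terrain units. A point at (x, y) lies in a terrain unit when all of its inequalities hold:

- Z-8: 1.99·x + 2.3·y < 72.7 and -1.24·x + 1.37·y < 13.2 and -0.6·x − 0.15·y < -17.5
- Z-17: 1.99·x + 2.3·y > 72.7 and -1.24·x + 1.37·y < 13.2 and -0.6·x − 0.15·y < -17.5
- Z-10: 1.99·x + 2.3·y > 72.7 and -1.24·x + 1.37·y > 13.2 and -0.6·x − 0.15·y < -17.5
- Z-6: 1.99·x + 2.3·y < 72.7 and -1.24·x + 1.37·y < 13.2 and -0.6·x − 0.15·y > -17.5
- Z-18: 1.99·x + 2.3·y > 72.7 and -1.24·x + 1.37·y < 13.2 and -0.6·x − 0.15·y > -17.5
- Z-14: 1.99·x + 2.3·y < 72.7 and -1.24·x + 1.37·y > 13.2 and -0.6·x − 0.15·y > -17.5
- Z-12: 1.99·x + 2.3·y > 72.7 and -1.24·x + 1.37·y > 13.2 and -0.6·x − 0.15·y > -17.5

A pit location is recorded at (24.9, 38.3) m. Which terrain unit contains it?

Z-10

1.99·24.9 + 2.3·38.3 = 137.641, which is > 72.7
-1.24·24.9 + 1.37·38.3 = 21.595, which is > 13.2
-0.6·24.9 − 0.15·38.3 = -20.685, which is < -17.5
This sign pattern matches Z-10.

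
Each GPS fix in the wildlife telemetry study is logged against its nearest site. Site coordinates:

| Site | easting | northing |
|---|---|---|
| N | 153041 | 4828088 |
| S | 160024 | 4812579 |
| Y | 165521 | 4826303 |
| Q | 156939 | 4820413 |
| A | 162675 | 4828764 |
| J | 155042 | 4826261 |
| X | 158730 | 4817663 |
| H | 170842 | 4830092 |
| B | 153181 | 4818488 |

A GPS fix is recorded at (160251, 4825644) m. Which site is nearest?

Squared distances to each site:
N: 57957236.000; S: 170745754.000; Y: 28207181.000; Q: 38332705.000; A: 15610176.000; J: 27514370.000; X: 66009802.000; H: 131953985.000; B: 101193236.000.
Minimum at A.

A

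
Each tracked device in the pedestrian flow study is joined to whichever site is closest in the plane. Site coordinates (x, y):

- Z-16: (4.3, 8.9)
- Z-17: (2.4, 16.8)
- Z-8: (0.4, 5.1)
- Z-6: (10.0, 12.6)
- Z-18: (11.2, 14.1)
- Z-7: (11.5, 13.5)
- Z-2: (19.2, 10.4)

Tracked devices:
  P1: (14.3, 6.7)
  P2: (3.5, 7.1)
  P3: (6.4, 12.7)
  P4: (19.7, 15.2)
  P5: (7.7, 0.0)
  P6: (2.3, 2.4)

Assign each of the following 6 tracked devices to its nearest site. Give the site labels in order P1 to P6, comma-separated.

Z-2, Z-16, Z-6, Z-2, Z-8, Z-8

P1 → Z-2 (d²=37.70)
P2 → Z-16 (d²=3.88)
P3 → Z-6 (d²=12.97)
P4 → Z-2 (d²=23.29)
P5 → Z-8 (d²=79.30)
P6 → Z-8 (d²=10.90)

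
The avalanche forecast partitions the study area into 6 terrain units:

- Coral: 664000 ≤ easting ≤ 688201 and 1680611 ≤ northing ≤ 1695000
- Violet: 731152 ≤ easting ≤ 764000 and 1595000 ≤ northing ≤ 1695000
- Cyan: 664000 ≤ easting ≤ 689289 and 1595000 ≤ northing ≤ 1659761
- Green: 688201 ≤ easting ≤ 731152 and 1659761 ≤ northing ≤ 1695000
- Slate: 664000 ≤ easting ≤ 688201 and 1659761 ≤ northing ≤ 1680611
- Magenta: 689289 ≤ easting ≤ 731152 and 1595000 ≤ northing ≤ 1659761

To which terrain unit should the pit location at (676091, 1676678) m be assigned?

The point has easting = 676091 and northing = 1676678.
Only Slate satisfies 664000 ≤ easting ≤ 688201 and 1659761 ≤ northing ≤ 1680611.

Slate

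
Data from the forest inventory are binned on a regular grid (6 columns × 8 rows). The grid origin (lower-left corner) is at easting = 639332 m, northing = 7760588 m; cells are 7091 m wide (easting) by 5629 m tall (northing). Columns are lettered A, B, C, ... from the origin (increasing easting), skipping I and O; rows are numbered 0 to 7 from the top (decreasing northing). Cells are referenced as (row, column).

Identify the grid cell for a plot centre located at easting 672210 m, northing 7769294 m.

(6, E)

Column index: ⌊(672210 − 639332) / 7091⌋ = ⌊4.637⌋ = 4 → column E
Row offset from origin: ⌊(7769294 − 7760588) / 5629⌋ = ⌊1.547⌋ = 1 → row 6 (counted from top)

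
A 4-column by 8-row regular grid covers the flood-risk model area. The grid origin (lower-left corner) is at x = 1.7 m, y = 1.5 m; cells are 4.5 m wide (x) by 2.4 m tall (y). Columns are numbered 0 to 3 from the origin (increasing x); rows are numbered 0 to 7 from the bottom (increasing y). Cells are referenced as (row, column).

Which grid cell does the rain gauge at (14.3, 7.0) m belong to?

Column index: ⌊(14.3 − 1.7) / 4.5⌋ = ⌊2.800⌋ = 2
Row offset from origin: ⌊(7.0 − 1.5) / 2.4⌋ = ⌊2.292⌋ = 2 → row 2

(2, 2)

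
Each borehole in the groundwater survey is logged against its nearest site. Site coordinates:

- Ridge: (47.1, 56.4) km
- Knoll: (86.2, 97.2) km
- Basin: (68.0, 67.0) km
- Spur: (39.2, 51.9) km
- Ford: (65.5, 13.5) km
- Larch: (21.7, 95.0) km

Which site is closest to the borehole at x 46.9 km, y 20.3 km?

Ford

Squared distances to each site:
Ridge: 1303.250; Knoll: 7458.100; Basin: 2626.100; Spur: 1057.850; Ford: 392.200; Larch: 6215.130.
Minimum at Ford.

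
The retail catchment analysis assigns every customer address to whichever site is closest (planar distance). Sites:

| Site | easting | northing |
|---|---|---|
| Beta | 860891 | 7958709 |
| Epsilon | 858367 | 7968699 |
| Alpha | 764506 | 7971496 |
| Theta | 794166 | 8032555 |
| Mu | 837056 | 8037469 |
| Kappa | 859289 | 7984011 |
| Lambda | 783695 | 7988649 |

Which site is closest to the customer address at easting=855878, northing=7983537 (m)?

Squared distances to each site:
Beta: 641559753.000; Epsilon: 226361365.000; Alpha: 8493828065.000; Theta: 6211135268.000; Mu: 3262928308.000; Kappa: 11859597.000; Lambda: 5236518033.000.
Minimum at Kappa.

Kappa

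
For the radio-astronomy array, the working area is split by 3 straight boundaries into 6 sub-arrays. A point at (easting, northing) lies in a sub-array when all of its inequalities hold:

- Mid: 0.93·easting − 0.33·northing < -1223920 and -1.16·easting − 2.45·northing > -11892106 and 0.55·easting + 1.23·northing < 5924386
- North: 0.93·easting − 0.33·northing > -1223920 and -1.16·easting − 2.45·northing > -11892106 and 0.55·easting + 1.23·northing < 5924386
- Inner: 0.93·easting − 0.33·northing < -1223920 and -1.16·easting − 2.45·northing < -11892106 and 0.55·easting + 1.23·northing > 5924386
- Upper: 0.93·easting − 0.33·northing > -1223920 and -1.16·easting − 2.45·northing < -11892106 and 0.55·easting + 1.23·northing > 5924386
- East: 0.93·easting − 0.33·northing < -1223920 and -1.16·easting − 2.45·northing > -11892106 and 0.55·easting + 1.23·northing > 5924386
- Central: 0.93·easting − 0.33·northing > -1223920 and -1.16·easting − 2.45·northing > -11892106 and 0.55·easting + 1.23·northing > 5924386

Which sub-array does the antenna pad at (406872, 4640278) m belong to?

Central

0.93·406872 − 0.33·4640278 = -1152900.780, which is > -1223920
-1.16·406872 − 2.45·4640278 = -11840652.620, which is > -11892106
0.55·406872 + 1.23·4640278 = 5931321.540, which is > 5924386
This sign pattern matches Central.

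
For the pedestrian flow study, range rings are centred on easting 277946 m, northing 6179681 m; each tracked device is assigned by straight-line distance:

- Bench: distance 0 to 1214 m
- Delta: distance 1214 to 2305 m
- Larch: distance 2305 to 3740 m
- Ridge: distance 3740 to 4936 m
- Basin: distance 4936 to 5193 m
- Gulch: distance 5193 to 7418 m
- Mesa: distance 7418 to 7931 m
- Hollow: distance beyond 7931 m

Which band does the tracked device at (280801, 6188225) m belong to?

Hollow

Distance = √((280801−277946)² + (6188225−6179681)²) = √(8151025.000 + 72999936.000) = 9008.383 m.
7931 ≤ 9008.383 < ∞ → Hollow.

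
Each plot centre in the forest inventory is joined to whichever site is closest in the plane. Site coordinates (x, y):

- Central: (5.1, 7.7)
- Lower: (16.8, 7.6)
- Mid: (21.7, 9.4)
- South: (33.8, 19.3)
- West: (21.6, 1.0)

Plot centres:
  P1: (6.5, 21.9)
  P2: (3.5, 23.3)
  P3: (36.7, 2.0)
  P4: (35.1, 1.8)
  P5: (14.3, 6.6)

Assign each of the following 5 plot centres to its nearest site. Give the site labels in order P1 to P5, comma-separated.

P1 → Central (d²=203.60)
P2 → Central (d²=245.92)
P3 → West (d²=229.01)
P4 → West (d²=182.89)
P5 → Lower (d²=7.25)

Central, Central, West, West, Lower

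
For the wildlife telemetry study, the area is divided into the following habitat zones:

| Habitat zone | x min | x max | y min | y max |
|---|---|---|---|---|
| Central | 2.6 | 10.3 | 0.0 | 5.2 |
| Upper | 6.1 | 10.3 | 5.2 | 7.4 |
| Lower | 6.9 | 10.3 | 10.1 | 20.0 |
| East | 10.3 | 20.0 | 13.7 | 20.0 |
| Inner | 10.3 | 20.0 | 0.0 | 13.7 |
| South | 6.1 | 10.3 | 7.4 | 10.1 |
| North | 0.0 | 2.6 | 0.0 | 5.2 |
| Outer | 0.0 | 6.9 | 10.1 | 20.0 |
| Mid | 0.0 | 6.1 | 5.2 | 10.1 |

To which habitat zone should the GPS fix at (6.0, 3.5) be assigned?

The point has x = 6.0 and y = 3.5.
Only Central satisfies 2.6 ≤ x ≤ 10.3 and 0.0 ≤ y ≤ 5.2.

Central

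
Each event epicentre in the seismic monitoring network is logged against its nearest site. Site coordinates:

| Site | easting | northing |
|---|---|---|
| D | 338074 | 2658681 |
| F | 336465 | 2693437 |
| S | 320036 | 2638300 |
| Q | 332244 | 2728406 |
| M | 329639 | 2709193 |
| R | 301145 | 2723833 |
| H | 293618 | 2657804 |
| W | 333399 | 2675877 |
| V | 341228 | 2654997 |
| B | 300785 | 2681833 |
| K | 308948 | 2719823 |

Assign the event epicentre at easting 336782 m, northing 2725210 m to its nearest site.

Squared distances to each site:
D: 4427777105.000; F: 1009624018.000; S: 7833776616.000; Q: 30807860.000; M: 307566738.000; R: 1271891898.000; H: 6406699732.000; W: 2445189578.000; V: 4949632285.000; B: 3177348138.000; K: 803751325.000.
Minimum at Q.

Q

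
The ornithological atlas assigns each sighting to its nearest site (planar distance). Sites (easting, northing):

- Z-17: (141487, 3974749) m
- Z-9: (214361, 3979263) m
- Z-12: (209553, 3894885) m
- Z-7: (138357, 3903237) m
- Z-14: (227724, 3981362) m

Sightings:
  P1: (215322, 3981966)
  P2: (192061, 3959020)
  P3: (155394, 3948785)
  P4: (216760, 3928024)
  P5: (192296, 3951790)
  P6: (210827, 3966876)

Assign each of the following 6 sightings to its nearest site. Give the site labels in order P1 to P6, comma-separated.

P1 → Z-9 (d²=8229730.00)
P2 → Z-9 (d²=907069049.00)
P3 → Z-17 (d²=867533945.00)
P4 → Z-12 (d²=1150134170.00)
P5 → Z-9 (d²=1241629954.00)
P6 → Z-9 (d²=165926925.00)

Z-9, Z-9, Z-17, Z-12, Z-9, Z-9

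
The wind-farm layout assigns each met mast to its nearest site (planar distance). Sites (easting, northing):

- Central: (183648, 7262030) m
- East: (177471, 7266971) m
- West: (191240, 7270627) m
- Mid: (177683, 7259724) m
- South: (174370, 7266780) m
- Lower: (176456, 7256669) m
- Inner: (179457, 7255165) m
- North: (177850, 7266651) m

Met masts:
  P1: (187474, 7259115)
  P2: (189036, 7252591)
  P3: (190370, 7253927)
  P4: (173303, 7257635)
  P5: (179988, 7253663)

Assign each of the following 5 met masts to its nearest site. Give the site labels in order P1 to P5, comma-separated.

Central, Inner, Central, Lower, Inner

P1 → Central (d²=23135501.00)
P2 → Inner (d²=98382717.00)
P3 → Central (d²=110843893.00)
P4 → Lower (d²=10874565.00)
P5 → Inner (d²=2537965.00)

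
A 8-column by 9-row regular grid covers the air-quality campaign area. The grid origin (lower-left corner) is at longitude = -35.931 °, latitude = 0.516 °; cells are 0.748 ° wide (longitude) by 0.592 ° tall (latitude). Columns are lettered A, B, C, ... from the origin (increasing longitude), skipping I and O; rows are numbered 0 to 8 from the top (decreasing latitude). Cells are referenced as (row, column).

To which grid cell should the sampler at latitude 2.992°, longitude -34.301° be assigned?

(4, C)

Column index: ⌊(-34.301 − -35.931) / 0.748⌋ = ⌊2.179⌋ = 2 → column C
Row offset from origin: ⌊(2.992 − 0.516) / 0.592⌋ = ⌊4.182⌋ = 4 → row 4 (counted from top)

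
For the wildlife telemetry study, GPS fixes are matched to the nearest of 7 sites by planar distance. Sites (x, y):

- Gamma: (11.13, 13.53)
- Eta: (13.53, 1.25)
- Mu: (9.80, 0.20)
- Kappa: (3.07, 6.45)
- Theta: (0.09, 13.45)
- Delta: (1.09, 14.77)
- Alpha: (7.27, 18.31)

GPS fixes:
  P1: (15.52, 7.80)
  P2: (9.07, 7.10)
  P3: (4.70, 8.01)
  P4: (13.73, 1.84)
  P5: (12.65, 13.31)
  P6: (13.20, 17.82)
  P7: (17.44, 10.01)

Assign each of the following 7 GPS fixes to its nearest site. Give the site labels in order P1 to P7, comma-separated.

Eta, Kappa, Kappa, Eta, Gamma, Gamma, Gamma

P1 → Eta (d²=46.86)
P2 → Kappa (d²=36.42)
P3 → Kappa (d²=5.09)
P4 → Eta (d²=0.39)
P5 → Gamma (d²=2.36)
P6 → Gamma (d²=22.69)
P7 → Gamma (d²=52.21)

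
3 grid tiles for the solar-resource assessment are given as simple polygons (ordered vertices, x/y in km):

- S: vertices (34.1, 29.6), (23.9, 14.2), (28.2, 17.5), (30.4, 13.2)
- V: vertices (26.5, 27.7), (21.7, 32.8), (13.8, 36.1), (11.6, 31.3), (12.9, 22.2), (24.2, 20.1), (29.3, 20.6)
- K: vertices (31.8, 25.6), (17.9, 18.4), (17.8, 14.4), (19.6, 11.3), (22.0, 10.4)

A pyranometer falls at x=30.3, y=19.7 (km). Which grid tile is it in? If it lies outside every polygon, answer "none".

Cast a ray rightward from (30.3, 19.7). For each polygon, the edges (by vertex number in listed order) whose endpoints lie on opposite sides of y = 19.7, where each meets that height, and whether that is right or left of the point:
S: 1–2 at x≈27.54 (left), 4–1 at x≈31.87 (right) → 1 crossing.
V: no edge straddles that height → 0 crossings.
K: 1–2 at x≈20.41 (left), 5–1 at x≈28.00 (left) → 0 crossings.
Only S has an odd count, so the point is inside S.

S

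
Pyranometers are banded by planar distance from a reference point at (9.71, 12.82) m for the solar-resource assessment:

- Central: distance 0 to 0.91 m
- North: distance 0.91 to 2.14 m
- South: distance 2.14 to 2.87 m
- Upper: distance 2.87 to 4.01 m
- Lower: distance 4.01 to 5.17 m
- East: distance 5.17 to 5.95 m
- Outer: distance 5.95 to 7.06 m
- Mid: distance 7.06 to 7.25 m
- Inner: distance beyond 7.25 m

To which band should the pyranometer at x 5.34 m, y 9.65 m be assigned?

Distance = √((5.34−9.71)² + (9.65−12.82)²) = √(19.097 + 10.049) = 5.399 m.
5.17 ≤ 5.399 < 5.95 → East.

East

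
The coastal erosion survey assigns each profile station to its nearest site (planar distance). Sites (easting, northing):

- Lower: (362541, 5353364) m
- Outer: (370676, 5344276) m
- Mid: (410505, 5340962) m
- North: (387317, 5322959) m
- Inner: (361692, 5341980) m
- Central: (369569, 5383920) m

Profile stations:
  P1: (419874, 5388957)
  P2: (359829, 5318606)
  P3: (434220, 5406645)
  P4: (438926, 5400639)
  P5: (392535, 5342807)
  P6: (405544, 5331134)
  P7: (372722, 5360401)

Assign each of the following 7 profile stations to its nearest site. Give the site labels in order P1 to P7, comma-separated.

Mid, Inner, Central, Mid, Mid, Mid, Lower

P1 → Mid (d²=2391298186.00)
P2 → Inner (d²=549814645.00)
P3 → Central (d²=4696177426.00)
P4 → Mid (d²=4369097570.00)
P5 → Mid (d²=326324925.00)
P6 → Mid (d²=121201105.00)
P7 → Lower (d²=153172130.00)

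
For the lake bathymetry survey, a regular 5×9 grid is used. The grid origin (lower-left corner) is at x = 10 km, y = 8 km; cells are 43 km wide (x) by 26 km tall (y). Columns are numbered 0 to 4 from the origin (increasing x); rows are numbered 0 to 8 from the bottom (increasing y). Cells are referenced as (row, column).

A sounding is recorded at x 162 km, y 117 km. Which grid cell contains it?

Column index: ⌊(162 − 10) / 43⌋ = ⌊3.535⌋ = 3
Row offset from origin: ⌊(117 − 8) / 26⌋ = ⌊4.192⌋ = 4 → row 4

(4, 3)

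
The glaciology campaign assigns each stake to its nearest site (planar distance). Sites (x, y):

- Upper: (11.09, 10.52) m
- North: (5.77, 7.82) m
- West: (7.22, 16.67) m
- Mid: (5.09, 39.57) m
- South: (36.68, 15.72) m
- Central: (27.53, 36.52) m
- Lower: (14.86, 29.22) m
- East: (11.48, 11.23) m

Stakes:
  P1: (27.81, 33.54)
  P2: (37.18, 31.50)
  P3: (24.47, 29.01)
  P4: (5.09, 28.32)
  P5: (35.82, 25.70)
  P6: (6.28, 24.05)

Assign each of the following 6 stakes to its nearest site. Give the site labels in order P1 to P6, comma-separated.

Central, Central, Central, Lower, South, West

P1 → Central (d²=8.96)
P2 → Central (d²=118.32)
P3 → Central (d²=65.76)
P4 → Lower (d²=96.26)
P5 → South (d²=100.34)
P6 → West (d²=55.35)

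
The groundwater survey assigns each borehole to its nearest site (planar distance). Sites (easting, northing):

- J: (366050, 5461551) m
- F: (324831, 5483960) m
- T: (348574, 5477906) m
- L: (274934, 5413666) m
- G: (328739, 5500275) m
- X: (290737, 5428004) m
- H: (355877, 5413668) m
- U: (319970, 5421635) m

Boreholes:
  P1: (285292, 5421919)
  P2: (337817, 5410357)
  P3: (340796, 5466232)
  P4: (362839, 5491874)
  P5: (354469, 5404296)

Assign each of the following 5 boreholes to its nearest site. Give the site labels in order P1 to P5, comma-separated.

P1 → X (d²=66675250.00)
P2 → H (d²=337126321.00)
P3 → T (d²=196779560.00)
P4 → T (d²=398595249.00)
P5 → H (d²=89816848.00)

X, H, T, T, H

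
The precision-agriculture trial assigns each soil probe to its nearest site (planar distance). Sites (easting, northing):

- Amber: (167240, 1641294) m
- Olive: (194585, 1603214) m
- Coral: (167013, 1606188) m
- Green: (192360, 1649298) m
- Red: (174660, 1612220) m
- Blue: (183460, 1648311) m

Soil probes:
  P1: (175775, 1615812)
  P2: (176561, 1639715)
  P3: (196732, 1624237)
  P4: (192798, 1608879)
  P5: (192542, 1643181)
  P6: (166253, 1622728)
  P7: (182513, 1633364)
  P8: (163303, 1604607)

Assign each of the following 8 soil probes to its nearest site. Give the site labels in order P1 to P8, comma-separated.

P1 → Red (d²=14145689.00)
P2 → Amber (d²=89374282.00)
P3 → Olive (d²=446576138.00)
P4 → Olive (d²=35285594.00)
P5 → Green (d²=37450813.00)
P6 → Red (d²=181095713.00)
P7 → Blue (d²=224309618.00)
P8 → Coral (d²=16263661.00)

Red, Amber, Olive, Olive, Green, Red, Blue, Coral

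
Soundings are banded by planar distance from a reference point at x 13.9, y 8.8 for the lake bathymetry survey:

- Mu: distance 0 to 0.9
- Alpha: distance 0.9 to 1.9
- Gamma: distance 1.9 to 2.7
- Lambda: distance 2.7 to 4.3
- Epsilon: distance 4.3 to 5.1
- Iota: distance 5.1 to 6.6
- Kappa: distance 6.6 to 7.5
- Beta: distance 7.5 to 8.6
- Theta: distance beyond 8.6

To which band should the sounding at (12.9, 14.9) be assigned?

Distance = √((12.9−13.9)² + (14.9−8.8)²) = √(1.000 + 37.210) = 6.181.
5.1 ≤ 6.181 < 6.6 → Iota.

Iota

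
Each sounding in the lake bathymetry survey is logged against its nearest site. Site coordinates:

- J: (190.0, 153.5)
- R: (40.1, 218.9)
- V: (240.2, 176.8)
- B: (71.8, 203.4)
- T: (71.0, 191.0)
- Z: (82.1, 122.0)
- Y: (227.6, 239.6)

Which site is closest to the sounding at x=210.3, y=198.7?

V

Squared distances to each site:
J: 2455.130; R: 29376.080; V: 1373.620; B: 19204.340; T: 19463.780; Z: 22318.130; Y: 1972.100.
Minimum at V.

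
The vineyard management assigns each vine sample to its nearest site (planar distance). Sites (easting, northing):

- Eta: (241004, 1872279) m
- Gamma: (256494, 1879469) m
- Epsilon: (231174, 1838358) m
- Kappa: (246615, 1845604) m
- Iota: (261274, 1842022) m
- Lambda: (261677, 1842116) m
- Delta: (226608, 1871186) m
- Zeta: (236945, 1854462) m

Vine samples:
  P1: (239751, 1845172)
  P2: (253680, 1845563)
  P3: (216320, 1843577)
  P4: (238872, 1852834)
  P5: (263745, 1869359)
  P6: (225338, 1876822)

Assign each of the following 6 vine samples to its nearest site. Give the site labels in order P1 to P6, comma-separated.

Kappa, Kappa, Epsilon, Zeta, Gamma, Delta

P1 → Kappa (d²=47301120.00)
P2 → Kappa (d²=49915906.00)
P3 → Epsilon (d²=247879277.00)
P4 → Zeta (d²=6363713.00)
P5 → Gamma (d²=154789101.00)
P6 → Delta (d²=33377396.00)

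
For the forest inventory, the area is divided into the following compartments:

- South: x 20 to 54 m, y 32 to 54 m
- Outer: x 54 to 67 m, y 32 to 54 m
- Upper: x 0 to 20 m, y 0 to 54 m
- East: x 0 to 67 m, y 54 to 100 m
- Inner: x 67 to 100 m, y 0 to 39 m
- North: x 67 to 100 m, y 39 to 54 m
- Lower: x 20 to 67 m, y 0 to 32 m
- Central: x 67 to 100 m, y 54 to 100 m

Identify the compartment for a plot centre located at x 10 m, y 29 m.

The point has x = 10 and y = 29.
Only Upper satisfies 0 ≤ x ≤ 20 and 0 ≤ y ≤ 54.

Upper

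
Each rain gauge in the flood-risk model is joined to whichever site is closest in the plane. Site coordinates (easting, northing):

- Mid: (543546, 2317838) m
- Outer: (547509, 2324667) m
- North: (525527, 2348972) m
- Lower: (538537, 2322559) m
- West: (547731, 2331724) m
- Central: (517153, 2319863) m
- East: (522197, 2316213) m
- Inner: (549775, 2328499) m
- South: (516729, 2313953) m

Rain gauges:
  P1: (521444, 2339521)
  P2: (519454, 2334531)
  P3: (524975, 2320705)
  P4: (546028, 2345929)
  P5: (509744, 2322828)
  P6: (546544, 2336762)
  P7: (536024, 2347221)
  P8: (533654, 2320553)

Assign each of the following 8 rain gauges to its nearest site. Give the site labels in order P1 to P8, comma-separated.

North, Central, East, West, Central, West, North, Lower

P1 → North (d²=105992290.00)
P2 → Central (d²=220444825.00)
P3 → East (d²=27895348.00)
P4 → West (d²=204682234.00)
P5 → Central (d²=63684506.00)
P6 → West (d²=26790413.00)
P7 → North (d²=113253010.00)
P8 → Lower (d²=27867725.00)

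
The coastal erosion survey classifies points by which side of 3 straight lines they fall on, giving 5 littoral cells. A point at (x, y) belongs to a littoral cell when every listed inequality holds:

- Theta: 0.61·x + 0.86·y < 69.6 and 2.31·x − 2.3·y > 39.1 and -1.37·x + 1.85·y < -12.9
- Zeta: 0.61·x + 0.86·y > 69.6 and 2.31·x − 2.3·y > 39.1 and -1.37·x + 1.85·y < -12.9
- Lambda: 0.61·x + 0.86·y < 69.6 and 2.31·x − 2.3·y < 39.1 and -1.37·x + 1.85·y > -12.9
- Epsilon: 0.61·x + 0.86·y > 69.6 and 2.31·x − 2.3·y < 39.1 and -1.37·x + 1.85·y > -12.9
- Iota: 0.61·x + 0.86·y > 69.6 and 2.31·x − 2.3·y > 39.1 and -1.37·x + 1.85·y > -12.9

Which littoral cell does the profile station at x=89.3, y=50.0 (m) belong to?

0.61·89.3 + 0.86·50.0 = 97.473, which is > 69.6
2.31·89.3 − 2.3·50.0 = 91.283, which is > 39.1
-1.37·89.3 + 1.85·50.0 = -29.841, which is < -12.9
This sign pattern matches Zeta.

Zeta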